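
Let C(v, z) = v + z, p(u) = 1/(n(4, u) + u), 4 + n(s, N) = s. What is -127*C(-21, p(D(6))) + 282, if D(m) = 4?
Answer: 11669/4 ≈ 2917.3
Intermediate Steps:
n(s, N) = -4 + s
p(u) = 1/u (p(u) = 1/((-4 + 4) + u) = 1/(0 + u) = 1/u)
-127*C(-21, p(D(6))) + 282 = -127*(-21 + 1/4) + 282 = -127*(-21 + ¼) + 282 = -127*(-83/4) + 282 = 10541/4 + 282 = 11669/4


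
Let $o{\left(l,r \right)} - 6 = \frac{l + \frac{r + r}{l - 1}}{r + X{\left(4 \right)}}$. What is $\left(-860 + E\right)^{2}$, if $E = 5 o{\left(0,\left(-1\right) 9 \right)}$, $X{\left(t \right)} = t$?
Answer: $719104$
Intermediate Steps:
$o{\left(l,r \right)} = 6 + \frac{l + \frac{2 r}{-1 + l}}{4 + r}$ ($o{\left(l,r \right)} = 6 + \frac{l + \frac{r + r}{l - 1}}{r + 4} = 6 + \frac{l + \frac{2 r}{-1 + l}}{4 + r}$)
$E = 12$ ($E = 5 \frac{-24 + 0^{2} - 4 \left(\left(-1\right) 9\right) + 23 \cdot 0 + 6 \cdot 0 \left(\left(-1\right) 9\right)}{-4 - \left(-1\right) 9 + 4 \cdot 0 + 0 \left(\left(-1\right) 9\right)} = 5 \frac{-24 + 0 - -36 + 0 + 6 \cdot 0 \left(-9\right)}{-4 - -9 + 0 + 0 \left(-9\right)} = 5 \frac{-24 + 0 + 36 + 0 + 0}{-4 + 9 + 0 + 0} = 5 \cdot \frac{1}{5} \cdot 12 = 5 \cdot \frac{12}{5} = 12$)
$\left(-860 + E\right)^{2} = \left(-860 + 12\right)^{2} = \left(-848\right)^{2} = 719104$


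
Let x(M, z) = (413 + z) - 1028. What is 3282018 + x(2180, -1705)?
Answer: 3279698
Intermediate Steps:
x(M, z) = -615 + z
3282018 + x(2180, -1705) = 3282018 + (-615 - 1705) = 3282018 - 2320 = 3279698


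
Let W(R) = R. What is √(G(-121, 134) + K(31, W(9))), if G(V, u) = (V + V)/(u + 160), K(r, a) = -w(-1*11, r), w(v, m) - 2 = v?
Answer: √3606/21 ≈ 2.8595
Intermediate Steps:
w(v, m) = 2 + v
K(r, a) = 9 (K(r, a) = -(2 - 1*11) = -(2 - 11) = -1*(-9) = 9)
G(V, u) = 2*V/(160 + u) (G(V, u) = (2*V)/(160 + u) = 2*V/(160 + u))
√(G(-121, 134) + K(31, W(9))) = √(2*(-121)/(160 + 134) + 9) = √(2*(-121)/294 + 9) = √(2*(-121)*(1/294) + 9) = √(-121/147 + 9) = √(1202/147) = √3606/21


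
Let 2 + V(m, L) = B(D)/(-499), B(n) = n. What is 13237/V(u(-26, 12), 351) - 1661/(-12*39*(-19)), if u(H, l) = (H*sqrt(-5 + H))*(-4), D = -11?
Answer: -2796935143/417924 ≈ -6692.4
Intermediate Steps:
u(H, l) = -4*H*sqrt(-5 + H)
V(m, L) = -987/499 (V(m, L) = -2 - 11/(-499) = -2 - 11*(-1/499) = -2 + 11/499 = -987/499)
13237/V(u(-26, 12), 351) - 1661/(-12*39*(-19)) = 13237/(-987/499) - 1661/(-12*39*(-19)) = 13237*(-499/987) - 1661/((-468*(-19))) = -943609/141 - 1661/8892 = -2796935143/417924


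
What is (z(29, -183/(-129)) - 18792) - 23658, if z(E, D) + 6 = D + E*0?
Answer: -1825547/43 ≈ -42455.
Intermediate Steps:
z(E, D) = -6 + D (z(E, D) = -6 + (D + E*0) = -6 + (D + 0) = -6 + D)
(z(29, -183/(-129)) - 18792) - 23658 = ((-6 - 183/(-129)) - 18792) - 23658 = ((-6 - 183*(-1/129)) - 18792) - 23658 = ((-6 + 61/43) - 18792) - 23658 = (-197/43 - 18792) - 23658 = -808253/43 - 23658 = -1825547/43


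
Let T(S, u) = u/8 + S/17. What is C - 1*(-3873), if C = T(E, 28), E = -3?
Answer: 131795/34 ≈ 3876.3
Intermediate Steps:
T(S, u) = u/8 + S/17 (T(S, u) = u*(⅛) + S*(1/17) = u/8 + S/17)
C = 113/34 (C = (⅛)*28 + (1/17)*(-3) = 7/2 - 3/17 = 113/34 ≈ 3.3235)
C - 1*(-3873) = 113/34 - 1*(-3873) = 113/34 + 3873 = 131795/34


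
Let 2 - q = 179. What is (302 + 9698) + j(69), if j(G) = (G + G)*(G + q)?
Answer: -4904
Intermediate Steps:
q = -177 (q = 2 - 1*179 = 2 - 179 = -177)
j(G) = 2*G*(-177 + G) (j(G) = (G + G)*(G - 177) = (2*G)*(-177 + G) = 2*G*(-177 + G))
(302 + 9698) + j(69) = (302 + 9698) + 2*69*(-177 + 69) = 10000 + 2*69*(-108) = 10000 - 14904 = -4904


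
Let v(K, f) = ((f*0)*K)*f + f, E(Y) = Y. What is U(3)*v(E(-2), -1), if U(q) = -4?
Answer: 4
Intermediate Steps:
v(K, f) = f (v(K, f) = (0*K)*f + f = 0*f + f = 0 + f = f)
U(3)*v(E(-2), -1) = -4*(-1) = 4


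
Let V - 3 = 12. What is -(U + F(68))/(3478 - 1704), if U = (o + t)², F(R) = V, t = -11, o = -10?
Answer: -228/887 ≈ -0.25705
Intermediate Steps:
V = 15 (V = 3 + 12 = 15)
F(R) = 15
U = 441 (U = (-10 - 11)² = (-21)² = 441)
-(U + F(68))/(3478 - 1704) = -(441 + 15)/(3478 - 1704) = -456/1774 = -1*228/887 = -228/887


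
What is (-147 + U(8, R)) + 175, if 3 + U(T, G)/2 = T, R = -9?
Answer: 38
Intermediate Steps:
U(T, G) = -6 + 2*T
(-147 + U(8, R)) + 175 = (-147 + (-6 + 2*8)) + 175 = (-147 + (-6 + 16)) + 175 = (-147 + 10) + 175 = -137 + 175 = 38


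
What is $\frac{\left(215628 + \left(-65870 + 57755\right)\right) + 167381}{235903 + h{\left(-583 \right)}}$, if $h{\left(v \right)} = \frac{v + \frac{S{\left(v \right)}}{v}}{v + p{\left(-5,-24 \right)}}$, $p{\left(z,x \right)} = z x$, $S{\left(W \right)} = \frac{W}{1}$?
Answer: $\frac{173575922}{109223671} \approx 1.5892$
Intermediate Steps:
$S{\left(W \right)} = W$ ($S{\left(W \right)} = W 1 = W$)
$p{\left(z,x \right)} = x z$
$h{\left(v \right)} = \frac{1 + v}{120 + v}$ ($h{\left(v \right)} = \frac{v + \frac{v}{v}}{v - -120} = \frac{v + 1}{v + 120} = \frac{1 + v}{120 + v}$)
$\frac{\left(215628 + \left(-65870 + 57755\right)\right) + 167381}{235903 + h{\left(-583 \right)}} = \frac{\left(215628 + \left(-65870 + 57755\right)\right) + 167381}{235903 + \frac{1 - 583}{120 - 583}} = \frac{\left(215628 - 8115\right) + 167381}{235903 + \frac{1}{-463} \left(-582\right)} = \frac{207513 + 167381}{235903 - - \frac{582}{463}} = \frac{374894}{235903 + \frac{582}{463}} = \frac{374894}{\frac{109223671}{463}} = 374894 \cdot \frac{463}{109223671} = \frac{173575922}{109223671}$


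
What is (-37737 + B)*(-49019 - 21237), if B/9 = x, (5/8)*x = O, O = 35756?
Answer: -167613041232/5 ≈ -3.3523e+10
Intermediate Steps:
x = 286048/5 (x = (8/5)*35756 = 286048/5 ≈ 57210.)
B = 2574432/5 (B = 9*(286048/5) = 2574432/5 ≈ 5.1489e+5)
(-37737 + B)*(-49019 - 21237) = (-37737 + 2574432/5)*(-49019 - 21237) = (2385747/5)*(-70256) = -167613041232/5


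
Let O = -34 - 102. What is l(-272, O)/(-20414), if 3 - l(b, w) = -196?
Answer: -199/20414 ≈ -0.0097482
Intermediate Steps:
O = -136
l(b, w) = 199 (l(b, w) = 3 - 1*(-196) = 3 + 196 = 199)
l(-272, O)/(-20414) = 199/(-20414) = 199*(-1/20414) = -199/20414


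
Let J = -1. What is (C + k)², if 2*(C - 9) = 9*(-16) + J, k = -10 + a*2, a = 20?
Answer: 4489/4 ≈ 1122.3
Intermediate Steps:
k = 30 (k = -10 + 20*2 = -10 + 40 = 30)
C = -127/2 (C = 9 + (9*(-16) - 1)/2 = 9 + (-144 - 1)/2 = 9 + (½)*(-145) = 9 - 145/2 = -127/2 ≈ -63.500)
(C + k)² = (-127/2 + 30)² = (-67/2)² = 4489/4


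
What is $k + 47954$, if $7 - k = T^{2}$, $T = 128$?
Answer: $31577$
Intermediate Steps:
$k = -16377$ ($k = 7 - 128^{2} = 7 - 16384 = -16377$)
$k + 47954 = -16377 + 47954 = 31577$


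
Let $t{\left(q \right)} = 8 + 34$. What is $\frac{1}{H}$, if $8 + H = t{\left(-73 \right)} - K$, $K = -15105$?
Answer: $\frac{1}{15139} \approx 6.6055 \cdot 10^{-5}$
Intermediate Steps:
$t{\left(q \right)} = 42$
$H = 15139$ ($H = -8 + \left(42 - -15105\right) = -8 + \left(42 + 15105\right) = -8 + 15147 = 15139$)
$\frac{1}{H} = \frac{1}{15139}$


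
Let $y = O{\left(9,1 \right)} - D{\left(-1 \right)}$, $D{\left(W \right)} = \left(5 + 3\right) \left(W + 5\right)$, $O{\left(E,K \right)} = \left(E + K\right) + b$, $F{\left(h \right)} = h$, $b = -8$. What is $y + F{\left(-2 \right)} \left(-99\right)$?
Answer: $168$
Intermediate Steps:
$O{\left(E,K \right)} = -8 + E + K$ ($O{\left(E,K \right)} = \left(E + K\right) - 8 = -8 + E + K$)
$D{\left(W \right)} = 40 + 8 W$ ($D{\left(W \right)} = 8 \left(5 + W\right) = 40 + 8 W$)
$y = -30$ ($y = \left(-8 + 9 + 1\right) - \left(40 + 8 \left(-1\right)\right) = 2 - \left(40 - 8\right) = 2 - 32 = -30$)
$y + F{\left(-2 \right)} \left(-99\right) = -30 - -198 = -30 + 198 = 168$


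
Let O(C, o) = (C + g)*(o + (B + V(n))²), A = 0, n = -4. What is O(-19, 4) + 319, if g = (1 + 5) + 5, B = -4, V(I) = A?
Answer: 159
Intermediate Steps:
V(I) = 0
g = 11 (g = 6 + 5 = 11)
O(C, o) = (11 + C)*(16 + o) (O(C, o) = (C + 11)*(o + (-4 + 0)²) = (11 + C)*(o + (-4)²) = (11 + C)*(o + 16) = (11 + C)*(16 + o))
O(-19, 4) + 319 = (176 + 11*4 + 16*(-19) - 19*4) + 319 = (176 + 44 - 304 - 76) + 319 = -160 + 319 = 159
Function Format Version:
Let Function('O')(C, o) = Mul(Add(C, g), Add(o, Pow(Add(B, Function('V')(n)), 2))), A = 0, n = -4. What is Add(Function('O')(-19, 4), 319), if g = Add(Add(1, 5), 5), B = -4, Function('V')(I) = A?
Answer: 159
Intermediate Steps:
Function('V')(I) = 0
g = 11 (g = Add(6, 5) = 11)
Function('O')(C, o) = Mul(Add(11, C), Add(16, o)) (Function('O')(C, o) = Mul(Add(C, 11), Add(o, Pow(Add(-4, 0), 2))) = Mul(Add(11, C), Add(o, Pow(-4, 2))) = Mul(Add(11, C), Add(o, 16)) = Mul(Add(11, C), Add(16, o)))
Add(Function('O')(-19, 4), 319) = Add(Add(176, Mul(11, 4), Mul(16, -19), Mul(-19, 4)), 319) = Add(Add(176, 44, -304, -76), 319) = Add(-160, 319) = 159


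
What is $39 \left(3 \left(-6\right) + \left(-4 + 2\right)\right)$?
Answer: $-780$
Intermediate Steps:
$39 \left(3 \left(-6\right) + \left(-4 + 2\right)\right) = 39 \left(-18 - 2\right) = 39 \left(-20\right) = -780$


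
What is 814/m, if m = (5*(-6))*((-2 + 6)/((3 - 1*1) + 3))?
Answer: -407/12 ≈ -33.917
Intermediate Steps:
m = -24 (m = -120/((3 - 1) + 3) = -120/(2 + 3) = -120/5 = -30*⅘ = -24)
814/m = 814/(-24) = 814*(-1/24) = -407/12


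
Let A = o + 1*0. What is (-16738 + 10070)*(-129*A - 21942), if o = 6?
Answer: 151470288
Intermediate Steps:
A = 6 (A = 6 + 1*0 = 6 + 0 = 6)
(-16738 + 10070)*(-129*A - 21942) = (-16738 + 10070)*(-129*6 - 21942) = -6668*(-774 - 21942) = -6668*(-22716) = 151470288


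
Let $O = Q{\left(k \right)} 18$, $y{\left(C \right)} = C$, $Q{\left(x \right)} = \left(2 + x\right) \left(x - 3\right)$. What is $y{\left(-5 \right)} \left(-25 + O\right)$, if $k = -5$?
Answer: $-2035$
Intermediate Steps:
$Q{\left(x \right)} = \left(-3 + x\right) \left(2 + x\right)$ ($Q{\left(x \right)} = \left(2 + x\right) \left(-3 + x\right) = \left(-3 + x\right) \left(2 + x\right)$)
$O = 432$ ($O = \left(-6 + \left(-5\right)^{2} - -5\right) 18 = \left(-6 + 25 + 5\right) 18 = 24 \cdot 18 = 432$)
$y{\left(-5 \right)} \left(-25 + O\right) = - 5 \left(-25 + 432\right) = \left(-5\right) 407 = -2035$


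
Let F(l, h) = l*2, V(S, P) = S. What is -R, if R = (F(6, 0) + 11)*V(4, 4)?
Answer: -92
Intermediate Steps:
F(l, h) = 2*l
R = 92 (R = (2*6 + 11)*4 = (12 + 11)*4 = 23*4 = 92)
-R = -1*92 = -92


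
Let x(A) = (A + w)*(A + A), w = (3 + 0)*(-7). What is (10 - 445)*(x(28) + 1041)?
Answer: -623355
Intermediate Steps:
w = -21 (w = 3*(-7) = -21)
x(A) = 2*A*(-21 + A) (x(A) = (A - 21)*(A + A) = (-21 + A)*(2*A) = 2*A*(-21 + A))
(10 - 445)*(x(28) + 1041) = (10 - 445)*(2*28*(-21 + 28) + 1041) = -435*(2*28*7 + 1041) = -435*(392 + 1041) = -435*1433 = -623355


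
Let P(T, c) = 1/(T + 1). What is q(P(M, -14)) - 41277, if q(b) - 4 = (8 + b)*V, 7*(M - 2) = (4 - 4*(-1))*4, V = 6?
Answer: -2184883/53 ≈ -41224.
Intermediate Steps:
M = 46/7 (M = 2 + ((4 - 4*(-1))*4)/7 = 2 + ((4 + 4)*4)/7 = 2 + (8*4)/7 = 2 + (1/7)*32 = 2 + 32/7 = 46/7 ≈ 6.5714)
P(T, c) = 1/(1 + T)
q(b) = 52 + 6*b (q(b) = 4 + (8 + b)*6 = 4 + (48 + 6*b) = 52 + 6*b)
q(P(M, -14)) - 41277 = (52 + 6/(1 + 46/7)) - 41277 = (52 + 6/(53/7)) - 41277 = (52 + 6*(7/53)) - 41277 = (52 + 42/53) - 41277 = 2798/53 - 41277 = -2184883/53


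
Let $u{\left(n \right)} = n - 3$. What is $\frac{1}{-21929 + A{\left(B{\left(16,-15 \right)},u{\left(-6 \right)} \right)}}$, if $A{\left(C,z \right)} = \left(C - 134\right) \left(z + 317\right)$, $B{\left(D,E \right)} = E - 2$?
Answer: $- \frac{1}{68437} \approx -1.4612 \cdot 10^{-5}$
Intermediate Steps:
$B{\left(D,E \right)} = -2 + E$ ($B{\left(D,E \right)} = E - 2 = -2 + E$)
$u{\left(n \right)} = -3 + n$
$A{\left(C,z \right)} = \left(-134 + C\right) \left(317 + z\right)$ ($A{\left(C,z \right)} = \left(C - 134\right) \left(317 + z\right) = \left(-134 + C\right) \left(317 + z\right)$)
$\frac{1}{-21929 + A{\left(B{\left(16,-15 \right)},u{\left(-6 \right)} \right)}} = \frac{1}{-21929 - \left(42478 - 317 \left(-2 - 15\right) + 134 \left(-3 - 6\right) - \left(-2 - 15\right) \left(-3 - 6\right)\right)} = \frac{1}{-21929 - 46508} = \frac{1}{-68437} = - \frac{1}{68437}$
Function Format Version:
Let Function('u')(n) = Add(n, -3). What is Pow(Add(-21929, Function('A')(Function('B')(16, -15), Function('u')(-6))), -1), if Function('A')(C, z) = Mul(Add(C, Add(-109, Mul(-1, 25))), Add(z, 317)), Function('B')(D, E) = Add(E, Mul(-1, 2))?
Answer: Rational(-1, 68437) ≈ -1.4612e-5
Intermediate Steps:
Function('B')(D, E) = Add(-2, E) (Function('B')(D, E) = Add(E, -2) = Add(-2, E))
Function('u')(n) = Add(-3, n)
Function('A')(C, z) = Mul(Add(-134, C), Add(317, z)) (Function('A')(C, z) = Mul(Add(C, Add(-109, -25)), Add(317, z)) = Mul(Add(C, -134), Add(317, z)) = Mul(Add(-134, C), Add(317, z)))
Pow(Add(-21929, Function('A')(Function('B')(16, -15), Function('u')(-6))), -1) = Pow(Add(-21929, Add(-42478, Mul(-134, Add(-3, -6)), Mul(317, Add(-2, -15)), Mul(Add(-2, -15), Add(-3, -6)))), -1) = Pow(Add(-21929, Add(-42478, Mul(-134, -9), Mul(317, -17), Mul(-17, -9))), -1) = Pow(Add(-21929, Add(-42478, 1206, -5389, 153)), -1) = Pow(Add(-21929, -46508), -1) = Pow(-68437, -1) = Rational(-1, 68437)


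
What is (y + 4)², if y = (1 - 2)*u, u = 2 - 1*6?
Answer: 64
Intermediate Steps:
u = -4 (u = 2 - 6 = -4)
y = 4 (y = (1 - 2)*(-4) = -1*(-4) = 4)
(y + 4)² = (4 + 4)² = 8² = 64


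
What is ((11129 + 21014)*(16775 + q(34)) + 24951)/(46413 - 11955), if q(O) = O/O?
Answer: 179751973/11486 ≈ 15650.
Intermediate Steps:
q(O) = 1
((11129 + 21014)*(16775 + q(34)) + 24951)/(46413 - 11955) = ((11129 + 21014)*(16775 + 1) + 24951)/(46413 - 11955) = (32143*16776 + 24951)/34458 = (539230968 + 24951)*(1/34458) = 539255919*(1/34458) = 179751973/11486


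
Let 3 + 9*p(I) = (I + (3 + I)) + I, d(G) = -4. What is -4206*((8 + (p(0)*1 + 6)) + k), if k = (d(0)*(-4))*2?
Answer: -193476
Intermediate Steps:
p(I) = I/3 (p(I) = -1/3 + ((I + (3 + I)) + I)/9 = -1/3 + ((3 + 2*I) + I)/9 = -1/3 + (3 + 3*I)/9 = -1/3 + (1/3 + I/3) = I/3)
k = 32 (k = -4*(-4)*2 = 16*2 = 32)
-4206*((8 + (p(0)*1 + 6)) + k) = -4206*((8 + (((1/3)*0)*1 + 6)) + 32) = -4206*((8 + (0*1 + 6)) + 32) = -4206*((8 + (0 + 6)) + 32) = -4206*((8 + 6) + 32) = -4206*(14 + 32) = -4206*46 = -193476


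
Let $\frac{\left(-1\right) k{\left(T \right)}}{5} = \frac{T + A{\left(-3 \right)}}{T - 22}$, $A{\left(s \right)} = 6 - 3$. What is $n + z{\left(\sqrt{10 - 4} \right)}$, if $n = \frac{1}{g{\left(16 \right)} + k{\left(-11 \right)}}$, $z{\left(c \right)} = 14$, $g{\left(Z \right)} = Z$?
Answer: $\frac{6865}{488} \approx 14.068$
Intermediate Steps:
$A{\left(s \right)} = 3$
$k{\left(T \right)} = - \frac{5 \left(3 + T\right)}{-22 + T}$ ($k{\left(T \right)} = - 5 \frac{T + 3}{T - 22} = - 5 \frac{3 + T}{-22 + T} = - \frac{5 \left(3 + T\right)}{-22 + T}$)
$n = \frac{33}{488}$ ($n = \frac{1}{16 + \frac{5 \left(-3 - -11\right)}{-22 - 11}} = \frac{1}{16 + \frac{5 \left(-3 + 11\right)}{-33}} = \frac{1}{16 + 5 \left(- \frac{1}{33}\right) 8} = \frac{1}{16 - \frac{40}{33}} = \frac{1}{\frac{488}{33}} = \frac{33}{488} \approx 0.067623$)
$n + z{\left(\sqrt{10 - 4} \right)} = \frac{33}{488} + 14 = \frac{6865}{488}$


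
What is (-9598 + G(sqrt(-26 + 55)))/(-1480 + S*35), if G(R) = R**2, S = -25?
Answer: 9569/2355 ≈ 4.0633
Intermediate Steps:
(-9598 + G(sqrt(-26 + 55)))/(-1480 + S*35) = (-9598 + (sqrt(-26 + 55))**2)/(-1480 - 25*35) = (-9598 + (sqrt(29))**2)/(-1480 - 875) = (-9598 + 29)/(-2355) = -9569*(-1/2355) = 9569/2355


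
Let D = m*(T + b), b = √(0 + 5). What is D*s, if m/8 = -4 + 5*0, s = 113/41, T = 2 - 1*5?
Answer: 10848/41 - 3616*√5/41 ≈ 67.375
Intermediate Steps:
T = -3 (T = 2 - 5 = -3)
s = 113/41 (s = 113*(1/41) = 113/41 ≈ 2.7561)
m = -32 (m = 8*(-4 + 5*0) = 8*(-4 + 0) = 8*(-4) = -32)
b = √5 ≈ 2.2361
D = 96 - 32*√5 (D = -32*(-3 + √5) = 96 - 32*√5 ≈ 24.446)
D*s = (96 - 32*√5)*(113/41) = 10848/41 - 3616*√5/41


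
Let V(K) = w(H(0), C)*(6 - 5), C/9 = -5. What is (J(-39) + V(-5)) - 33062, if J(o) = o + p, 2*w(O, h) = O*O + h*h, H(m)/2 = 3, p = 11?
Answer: -64119/2 ≈ -32060.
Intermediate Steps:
C = -45 (C = 9*(-5) = -45)
H(m) = 6 (H(m) = 2*3 = 6)
w(O, h) = O**2/2 + h**2/2 (w(O, h) = (O*O + h*h)/2 = (O**2 + h**2)/2 = O**2/2 + h**2/2)
V(K) = 2061/2 (V(K) = ((1/2)*6**2 + (1/2)*(-45)**2)*(6 - 5) = ((1/2)*36 + (1/2)*2025)*1 = (18 + 2025/2)*1 = (2061/2)*1 = 2061/2)
J(o) = 11 + o (J(o) = o + 11 = 11 + o)
(J(-39) + V(-5)) - 33062 = ((11 - 39) + 2061/2) - 33062 = (-28 + 2061/2) - 33062 = 2005/2 - 33062 = -64119/2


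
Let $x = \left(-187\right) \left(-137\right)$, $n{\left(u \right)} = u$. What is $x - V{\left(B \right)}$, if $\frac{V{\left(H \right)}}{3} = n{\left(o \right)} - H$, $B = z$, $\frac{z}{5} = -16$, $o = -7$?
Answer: $25400$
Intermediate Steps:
$z = -80$ ($z = 5 \left(-16\right) = -80$)
$B = -80$
$x = 25619$
$V{\left(H \right)} = -21 - 3 H$ ($V{\left(H \right)} = 3 \left(-7 - H\right) = -21 - 3 H$)
$x - V{\left(B \right)} = 25619 - \left(-21 - -240\right) = 25619 - \left(-21 + 240\right) = 25619 - 219 = 25400$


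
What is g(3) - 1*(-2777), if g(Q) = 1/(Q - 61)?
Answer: 161065/58 ≈ 2777.0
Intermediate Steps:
g(Q) = 1/(-61 + Q)
g(3) - 1*(-2777) = 1/(-61 + 3) - 1*(-2777) = 1/(-58) + 2777 = -1/58 + 2777 = 161065/58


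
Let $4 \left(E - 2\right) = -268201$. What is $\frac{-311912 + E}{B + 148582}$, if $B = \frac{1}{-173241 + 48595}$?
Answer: $- \frac{94471758643}{37040303942} \approx -2.5505$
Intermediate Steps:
$B = - \frac{1}{124646}$ ($B = \frac{1}{-124646} = - \frac{1}{124646} \approx -8.0227 \cdot 10^{-6}$)
$E = - \frac{268193}{4}$ ($E = 2 + \frac{1}{4} \left(-268201\right) = 2 - \frac{268201}{4} = - \frac{268193}{4} \approx -67048.0$)
$\frac{-311912 + E}{B + 148582} = \frac{-311912 - \frac{268193}{4}}{- \frac{1}{124646} + 148582} = - \frac{1515841}{4 \cdot \frac{18520151971}{124646}} = \left(- \frac{1515841}{4}\right) \frac{124646}{18520151971} = - \frac{94471758643}{37040303942}$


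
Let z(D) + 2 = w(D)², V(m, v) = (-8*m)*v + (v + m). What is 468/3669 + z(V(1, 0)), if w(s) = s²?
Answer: -1067/1223 ≈ -0.87245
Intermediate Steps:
V(m, v) = m + v - 8*m*v (V(m, v) = -8*m*v + (m + v) = m + v - 8*m*v)
z(D) = -2 + D⁴ (z(D) = -2 + (D²)² = -2 + D⁴)
468/3669 + z(V(1, 0)) = 468/3669 + (-2 + (1 + 0 - 8*1*0)⁴) = 468*(1/3669) + (-2 + (1 + 0 + 0)⁴) = 156/1223 + (-2 + 1⁴) = 156/1223 + (-2 + 1) = 156/1223 - 1 = -1067/1223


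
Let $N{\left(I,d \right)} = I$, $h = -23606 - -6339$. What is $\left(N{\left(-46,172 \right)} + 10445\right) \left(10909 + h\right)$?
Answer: $-66116842$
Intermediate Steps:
$h = -17267$ ($h = -23606 + 6339 = -17267$)
$\left(N{\left(-46,172 \right)} + 10445\right) \left(10909 + h\right) = \left(-46 + 10445\right) \left(10909 - 17267\right) = 10399 \left(-6358\right) = -66116842$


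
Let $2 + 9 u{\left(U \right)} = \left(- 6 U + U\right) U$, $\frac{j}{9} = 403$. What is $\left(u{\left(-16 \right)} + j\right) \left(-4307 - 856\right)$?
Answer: $- \frac{53972281}{3} \approx -1.7991 \cdot 10^{7}$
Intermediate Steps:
$j = 3627$ ($j = 9 \cdot 403 = 3627$)
$u{\left(U \right)} = - \frac{2}{9} - \frac{5 U^{2}}{9}$ ($u{\left(U \right)} = - \frac{2}{9} + \frac{\left(- 6 U + U\right) U}{9} = - \frac{2}{9} + \frac{- 5 U U}{9} = - \frac{2}{9} + \frac{\left(-5\right) U^{2}}{9} = - \frac{2}{9} - \frac{5 U^{2}}{9}$)
$\left(u{\left(-16 \right)} + j\right) \left(-4307 - 856\right) = \left(\left(- \frac{2}{9} - \frac{5 \left(-16\right)^{2}}{9}\right) + 3627\right) \left(-4307 - 856\right) = \left(\left(- \frac{2}{9} - \frac{1280}{9}\right) + 3627\right) \left(-5163\right) = \left(- \frac{1282}{9} + 3627\right) \left(-5163\right) = \frac{31361}{9} \left(-5163\right) = - \frac{53972281}{3}$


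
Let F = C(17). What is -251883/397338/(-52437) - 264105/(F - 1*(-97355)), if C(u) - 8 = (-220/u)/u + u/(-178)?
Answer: -31451977904803215789/11594803679463717482 ≈ -2.7126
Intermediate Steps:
C(u) = 8 - 220/u**2 - u/178 (C(u) = 8 + ((-220/u)/u + u/(-178)) = 8 + (-220/u**2 + u*(-1/178)) = 8 + (-220/u**2 - u/178) = 8 - 220/u**2 - u/178)
F = 367463/51442 (F = 8 - 220/17**2 - 1/178*17 = 8 - 220*1/289 - 17/178 = 8 - 220/289 - 17/178 = 367463/51442 ≈ 7.1432)
-251883/397338/(-52437) - 264105/(F - 1*(-97355)) = -251883/397338/(-52437) - 264105/(367463/51442 - 1*(-97355)) = -251883*1/397338*(-1/52437) - 264105/(367463/51442 + 97355) = -83961/132446*(-1/52437) - 264105/5008503373/51442 = 27987/2315023634 - 264105*51442/5008503373 = 27987/2315023634 - 13586089410/5008503373 = -31451977904803215789/11594803679463717482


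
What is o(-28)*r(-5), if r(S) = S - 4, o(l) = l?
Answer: 252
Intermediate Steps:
r(S) = -4 + S
o(-28)*r(-5) = -28*(-4 - 5) = -28*(-9) = 252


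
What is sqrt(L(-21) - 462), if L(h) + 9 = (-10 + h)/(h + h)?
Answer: I*sqrt(829542)/42 ≈ 21.686*I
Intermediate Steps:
L(h) = -9 + (-10 + h)/(2*h) (L(h) = -9 + (-10 + h)/(h + h) = -9 + (-10 + h)/((2*h)) = -9 + (-10 + h)*(1/(2*h)) = -9 + (-10 + h)/(2*h))
sqrt(L(-21) - 462) = sqrt((-17/2 - 5/(-21)) - 462) = sqrt((-17/2 - 5*(-1/21)) - 462) = sqrt((-17/2 + 5/21) - 462) = sqrt(-347/42 - 462) = sqrt(-19751/42) = I*sqrt(829542)/42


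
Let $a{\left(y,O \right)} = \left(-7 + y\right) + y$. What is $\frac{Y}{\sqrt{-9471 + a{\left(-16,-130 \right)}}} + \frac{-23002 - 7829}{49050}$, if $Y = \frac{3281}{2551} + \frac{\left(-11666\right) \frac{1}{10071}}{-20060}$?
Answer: $- \frac{10277}{16350} - \frac{331435678513 i \sqrt{9510}}{2450555283921300} \approx -0.62856 - 0.013189 i$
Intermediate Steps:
$a{\left(y,O \right)} = -7 + 2 y$
$Y = \frac{331435678513}{257681943630}$ ($Y = 3281 \cdot \frac{1}{2551} + \left(-11666\right) \frac{1}{10071} \left(- \frac{1}{20060}\right) = \frac{3281}{2551} - - \frac{5833}{101012130} = \frac{3281}{2551} + \frac{5833}{101012130} = \frac{331435678513}{257681943630} \approx 1.2862$)
$\frac{Y}{\sqrt{-9471 + a{\left(-16,-130 \right)}}} + \frac{-23002 - 7829}{49050} = \frac{331435678513}{257681943630 \sqrt{-9471 + \left(-7 + 2 \left(-16\right)\right)}} + \frac{-23002 - 7829}{49050} = \frac{331435678513}{257681943630 \sqrt{-9471 - 39}} - \frac{10277}{16350} = \frac{331435678513}{257681943630 \sqrt{-9510}} - \frac{10277}{16350} = \frac{331435678513}{257681943630 i \sqrt{9510}} - \frac{10277}{16350} = \frac{331435678513 \left(- \frac{i \sqrt{9510}}{9510}\right)}{257681943630} - \frac{10277}{16350} = - \frac{331435678513 i \sqrt{9510}}{2450555283921300} - \frac{10277}{16350} = - \frac{10277}{16350} - \frac{331435678513 i \sqrt{9510}}{2450555283921300}$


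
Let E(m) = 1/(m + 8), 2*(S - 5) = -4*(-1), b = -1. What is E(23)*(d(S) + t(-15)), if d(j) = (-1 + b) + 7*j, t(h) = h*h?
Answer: 272/31 ≈ 8.7742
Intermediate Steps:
S = 7 (S = 5 + (-4*(-1))/2 = 5 + (½)*4 = 5 + 2 = 7)
t(h) = h²
E(m) = 1/(8 + m)
d(j) = -2 + 7*j (d(j) = (-1 - 1) + 7*j = -2 + 7*j)
E(23)*(d(S) + t(-15)) = ((-2 + 7*7) + (-15)²)/(8 + 23) = ((-2 + 49) + 225)/31 = (47 + 225)/31 = (1/31)*272 = 272/31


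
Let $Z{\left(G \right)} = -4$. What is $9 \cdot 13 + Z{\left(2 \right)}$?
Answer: $113$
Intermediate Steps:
$9 \cdot 13 + Z{\left(2 \right)} = 9 \cdot 13 - 4 = 117 - 4 = 113$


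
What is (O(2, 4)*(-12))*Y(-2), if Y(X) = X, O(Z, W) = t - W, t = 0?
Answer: -96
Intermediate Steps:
O(Z, W) = -W (O(Z, W) = 0 - W = -W)
(O(2, 4)*(-12))*Y(-2) = (-1*4*(-12))*(-2) = -4*(-12)*(-2) = 48*(-2) = -96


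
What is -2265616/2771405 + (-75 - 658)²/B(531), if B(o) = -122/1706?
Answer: -1270155882353961/169055705 ≈ -7.5132e+6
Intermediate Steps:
B(o) = -61/853 (B(o) = -122*1/1706 = -61/853)
-2265616/2771405 + (-75 - 658)²/B(531) = -2265616/2771405 + (-75 - 658)²/(-61/853) = -2265616*1/2771405 + (-733)²*(-853/61) = -2265616/2771405 + 537289*(-853/61) = -2265616/2771405 - 458307517/61 = -1270155882353961/169055705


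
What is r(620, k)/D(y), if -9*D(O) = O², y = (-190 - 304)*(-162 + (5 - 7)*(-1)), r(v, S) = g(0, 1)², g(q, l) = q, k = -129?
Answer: 0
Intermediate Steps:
r(v, S) = 0 (r(v, S) = 0² = 0)
y = 79040 (y = -494*(-162 - 2*(-1)) = -494*(-162 + 2) = -494*(-160) = 79040)
D(O) = -O²/9
r(620, k)/D(y) = 0/((-⅑*79040²)) = 0/((-⅑*6247321600)) = 0/(-6247321600/9) = 0*(-9/6247321600) = 0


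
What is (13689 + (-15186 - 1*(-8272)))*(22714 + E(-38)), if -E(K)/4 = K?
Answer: 154917150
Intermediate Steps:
E(K) = -4*K
(13689 + (-15186 - 1*(-8272)))*(22714 + E(-38)) = (13689 + (-15186 - 1*(-8272)))*(22714 - 4*(-38)) = (13689 + (-15186 + 8272))*(22714 + 152) = (13689 - 6914)*22866 = 6775*22866 = 154917150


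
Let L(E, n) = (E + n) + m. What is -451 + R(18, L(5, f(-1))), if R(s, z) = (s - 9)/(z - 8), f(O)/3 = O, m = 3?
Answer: -454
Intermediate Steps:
f(O) = 3*O
L(E, n) = 3 + E + n (L(E, n) = (E + n) + 3 = 3 + E + n)
R(s, z) = (-9 + s)/(-8 + z)
-451 + R(18, L(5, f(-1))) = -451 + (-9 + 18)/(-8 + (3 + 5 + 3*(-1))) = -451 + 9/(-8 + (3 + 5 - 3)) = -451 + 9/(-8 + 5) = -451 + 9/(-3) = -451 - 1/3*9 = -451 - 3 = -454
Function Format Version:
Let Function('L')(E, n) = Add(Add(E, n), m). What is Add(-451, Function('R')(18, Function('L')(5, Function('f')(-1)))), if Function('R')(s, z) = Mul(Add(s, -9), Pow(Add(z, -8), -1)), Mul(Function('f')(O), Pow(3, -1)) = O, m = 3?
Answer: -454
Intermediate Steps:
Function('f')(O) = Mul(3, O)
Function('L')(E, n) = Add(3, E, n) (Function('L')(E, n) = Add(Add(E, n), 3) = Add(3, E, n))
Function('R')(s, z) = Mul(Pow(Add(-8, z), -1), Add(-9, s)) (Function('R')(s, z) = Mul(Add(-9, s), Pow(Add(-8, z), -1)) = Mul(Pow(Add(-8, z), -1), Add(-9, s)))
Add(-451, Function('R')(18, Function('L')(5, Function('f')(-1)))) = Add(-451, Mul(Pow(Add(-8, Add(3, 5, Mul(3, -1))), -1), Add(-9, 18))) = Add(-451, Mul(Pow(Add(-8, Add(3, 5, -3)), -1), 9)) = Add(-451, Mul(Pow(Add(-8, 5), -1), 9)) = Add(-451, Mul(Pow(-3, -1), 9)) = Add(-451, Mul(Rational(-1, 3), 9)) = Add(-451, -3) = -454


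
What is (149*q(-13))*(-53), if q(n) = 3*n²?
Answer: -4003779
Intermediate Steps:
(149*q(-13))*(-53) = (149*(3*(-13)²))*(-53) = (149*(3*169))*(-53) = (149*507)*(-53) = 75543*(-53) = -4003779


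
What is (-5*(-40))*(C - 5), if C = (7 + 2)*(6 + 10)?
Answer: 27800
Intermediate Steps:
C = 144 (C = 9*16 = 144)
(-5*(-40))*(C - 5) = (-5*(-40))*(144 - 5) = 200*139 = 27800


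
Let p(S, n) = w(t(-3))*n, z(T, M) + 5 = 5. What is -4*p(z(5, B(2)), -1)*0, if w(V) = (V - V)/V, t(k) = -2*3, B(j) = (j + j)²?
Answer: 0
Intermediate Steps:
B(j) = 4*j² (B(j) = (2*j)² = 4*j²)
t(k) = -6
w(V) = 0 (w(V) = 0/V = 0)
z(T, M) = 0 (z(T, M) = -5 + 5 = 0)
p(S, n) = 0 (p(S, n) = 0*n = 0)
-4*p(z(5, B(2)), -1)*0 = -4*0*0 = 0*0 = 0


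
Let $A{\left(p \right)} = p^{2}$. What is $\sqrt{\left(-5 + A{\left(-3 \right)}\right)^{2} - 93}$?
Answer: $i \sqrt{77} \approx 8.775 i$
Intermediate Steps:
$\sqrt{\left(-5 + A{\left(-3 \right)}\right)^{2} - 93} = \sqrt{\left(-5 + \left(-3\right)^{2}\right)^{2} - 93} = \sqrt{\left(-5 + 9\right)^{2} - 93} = \sqrt{4^{2} - 93} = \sqrt{16 - 93} = \sqrt{-77} = i \sqrt{77}$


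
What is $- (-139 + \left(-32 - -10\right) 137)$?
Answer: $3153$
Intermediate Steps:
$- (-139 + \left(-32 - -10\right) 137) = - (-139 + \left(-32 + 10\right) 137) = - (-139 - 3014) = \left(-1\right) \left(-3153\right) = 3153$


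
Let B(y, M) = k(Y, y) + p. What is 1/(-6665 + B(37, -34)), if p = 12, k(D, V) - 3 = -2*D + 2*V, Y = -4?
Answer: -1/6568 ≈ -0.00015225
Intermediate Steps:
k(D, V) = 3 - 2*D + 2*V (k(D, V) = 3 + (-2*D + 2*V) = 3 - 2*D + 2*V)
B(y, M) = 23 + 2*y (B(y, M) = (3 - 2*(-4) + 2*y) + 12 = (3 + 8 + 2*y) + 12 = (11 + 2*y) + 12 = 23 + 2*y)
1/(-6665 + B(37, -34)) = 1/(-6665 + (23 + 2*37)) = 1/(-6665 + (23 + 74)) = 1/(-6665 + 97) = 1/(-6568) = -1/6568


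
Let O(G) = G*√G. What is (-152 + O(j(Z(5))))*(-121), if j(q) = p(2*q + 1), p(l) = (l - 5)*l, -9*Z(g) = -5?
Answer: 18392 + 59774*I*√494/729 ≈ 18392.0 + 1822.4*I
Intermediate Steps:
Z(g) = 5/9 (Z(g) = -⅑*(-5) = 5/9)
p(l) = l*(-5 + l) (p(l) = (-5 + l)*l = l*(-5 + l))
j(q) = (1 + 2*q)*(-4 + 2*q) (j(q) = (2*q + 1)*(-5 + (2*q + 1)) = (1 + 2*q)*(-5 + (1 + 2*q)) = (1 + 2*q)*(-4 + 2*q))
O(G) = G^(3/2)
(-152 + O(j(Z(5))))*(-121) = (-152 + (2*(1 + 2*(5/9))*(-2 + 5/9))^(3/2))*(-121) = (-152 + (2*(1 + 10/9)*(-13/9))^(3/2))*(-121) = (-152 + (2*(19/9)*(-13/9))^(3/2))*(-121) = (-152 + (-494/81)^(3/2))*(-121) = (-152 - 494*I*√494/729)*(-121) = 18392 + 59774*I*√494/729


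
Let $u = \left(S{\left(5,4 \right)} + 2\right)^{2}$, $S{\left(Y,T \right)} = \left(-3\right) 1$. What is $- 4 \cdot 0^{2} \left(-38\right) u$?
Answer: $0$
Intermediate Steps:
$S{\left(Y,T \right)} = -3$
$u = 1$ ($u = \left(-3 + 2\right)^{2} = \left(-1\right)^{2} = 1$)
$- 4 \cdot 0^{2} \left(-38\right) u = - 4 \cdot 0^{2} \left(-38\right) 1 = \left(-4\right) 0 \left(-38\right) 1 = 0 \left(-38\right) 1 = 0 \cdot 1 = 0$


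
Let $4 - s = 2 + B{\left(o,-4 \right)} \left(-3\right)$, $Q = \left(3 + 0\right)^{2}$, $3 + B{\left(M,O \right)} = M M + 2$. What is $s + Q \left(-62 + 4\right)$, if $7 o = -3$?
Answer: $- \frac{25600}{49} \approx -522.45$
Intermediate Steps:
$o = - \frac{3}{7}$ ($o = \frac{1}{7} \left(-3\right) = - \frac{3}{7} \approx -0.42857$)
$B{\left(M,O \right)} = -1 + M^{2}$ ($B{\left(M,O \right)} = -3 + \left(M M + 2\right) = -3 + \left(M^{2} + 2\right) = -3 + \left(2 + M^{2}\right) = -1 + M^{2}$)
$Q = 9$ ($Q = 3^{2} = 9$)
$s = - \frac{22}{49}$ ($s = 4 - \left(2 + \left(-1 + \left(- \frac{3}{7}\right)^{2}\right) \left(-3\right)\right) = 4 - \left(2 + \left(-1 + \frac{9}{49}\right) \left(-3\right)\right) = 4 - \left(2 - - \frac{120}{49}\right) = 4 - \left(2 + \frac{120}{49}\right) = 4 - \frac{218}{49} = - \frac{22}{49} \approx -0.44898$)
$s + Q \left(-62 + 4\right) = - \frac{22}{49} + 9 \left(-62 + 4\right) = - \frac{22}{49} + 9 \left(-58\right) = - \frac{22}{49} - 522 = - \frac{25600}{49}$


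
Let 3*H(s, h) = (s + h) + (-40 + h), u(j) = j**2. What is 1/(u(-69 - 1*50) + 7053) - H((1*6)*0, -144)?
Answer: 6958195/63642 ≈ 109.33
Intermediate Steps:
H(s, h) = -40/3 + s/3 + 2*h/3 (H(s, h) = ((s + h) + (-40 + h))/3 = ((h + s) + (-40 + h))/3 = (-40 + s + 2*h)/3 = -40/3 + s/3 + 2*h/3)
1/(u(-69 - 1*50) + 7053) - H((1*6)*0, -144) = 1/((-69 - 1*50)**2 + 7053) - (-40/3 + ((1*6)*0)/3 + (2/3)*(-144)) = 1/((-69 - 50)**2 + 7053) - (-40/3 + (6*0)/3 - 96) = 1/((-119)**2 + 7053) - (-40/3 + (1/3)*0 - 96) = 1/(14161 + 7053) - (-40/3 + 0 - 96) = 1/21214 - 1*(-328/3) = 1/21214 + 328/3 = 6958195/63642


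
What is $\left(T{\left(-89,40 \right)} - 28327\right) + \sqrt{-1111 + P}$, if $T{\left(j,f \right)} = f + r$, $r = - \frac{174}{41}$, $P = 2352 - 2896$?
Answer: $- \frac{1159941}{41} + i \sqrt{1655} \approx -28291.0 + 40.682 i$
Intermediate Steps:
$P = -544$ ($P = 2352 - 2896 = -544$)
$r = - \frac{174}{41}$ ($r = \left(-174\right) \frac{1}{41} = - \frac{174}{41} \approx -4.2439$)
$T{\left(j,f \right)} = - \frac{174}{41} + f$ ($T{\left(j,f \right)} = f - \frac{174}{41} = - \frac{174}{41} + f$)
$\left(T{\left(-89,40 \right)} - 28327\right) + \sqrt{-1111 + P} = \left(\left(- \frac{174}{41} + 40\right) - 28327\right) + \sqrt{-1111 - 544} = \left(\frac{1466}{41} - 28327\right) + \sqrt{-1655} = - \frac{1159941}{41} + i \sqrt{1655}$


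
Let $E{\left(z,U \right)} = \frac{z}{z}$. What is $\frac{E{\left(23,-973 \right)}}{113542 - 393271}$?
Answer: $- \frac{1}{279729} \approx -3.5749 \cdot 10^{-6}$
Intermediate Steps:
$E{\left(z,U \right)} = 1$
$\frac{E{\left(23,-973 \right)}}{113542 - 393271} = 1 \frac{1}{113542 - 393271} = 1 \frac{1}{-279729} = 1 \left(- \frac{1}{279729}\right) = - \frac{1}{279729}$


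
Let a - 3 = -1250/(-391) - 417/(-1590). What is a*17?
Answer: 1338539/12190 ≈ 109.81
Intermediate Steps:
a = 1338539/207230 (a = 3 + (-1250/(-391) - 417/(-1590)) = 3 + (-1250*(-1/391) - 417*(-1/1590)) = 3 + (1250/391 + 139/530) = 3 + 716849/207230 = 1338539/207230 ≈ 6.4592)
a*17 = (1338539/207230)*17 = 1338539/12190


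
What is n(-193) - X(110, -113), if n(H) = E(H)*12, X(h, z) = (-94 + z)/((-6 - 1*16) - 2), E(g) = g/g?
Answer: 27/8 ≈ 3.3750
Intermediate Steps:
E(g) = 1
X(h, z) = 47/12 - z/24 (X(h, z) = (-94 + z)/((-6 - 16) - 2) = (-94 + z)/(-22 - 2) = (-94 + z)/(-24) = (-94 + z)*(-1/24) = 47/12 - z/24)
n(H) = 12 (n(H) = 1*12 = 12)
n(-193) - X(110, -113) = 12 - (47/12 - 1/24*(-113)) = 12 - (47/12 + 113/24) = 12 - 1*69/8 = 12 - 69/8 = 27/8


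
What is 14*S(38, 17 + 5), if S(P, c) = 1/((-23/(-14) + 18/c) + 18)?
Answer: 2156/3151 ≈ 0.68423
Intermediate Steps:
S(P, c) = 1/(275/14 + 18/c) (S(P, c) = 1/((-23*(-1/14) + 18/c) + 18) = 1/((23/14 + 18/c) + 18) = 1/(275/14 + 18/c))
14*S(38, 17 + 5) = 14*(14*(17 + 5)/(252 + 275*(17 + 5))) = 14*(14*22/(252 + 275*22)) = 14*(14*22/(252 + 6050)) = 14*(14*22/6302) = 14*(14*22*(1/6302)) = 14*(154/3151) = 2156/3151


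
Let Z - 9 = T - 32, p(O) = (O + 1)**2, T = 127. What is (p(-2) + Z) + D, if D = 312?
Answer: 417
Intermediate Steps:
p(O) = (1 + O)**2
Z = 104 (Z = 9 + (127 - 32) = 9 + 95 = 104)
(p(-2) + Z) + D = ((1 - 2)**2 + 104) + 312 = ((-1)**2 + 104) + 312 = (1 + 104) + 312 = 105 + 312 = 417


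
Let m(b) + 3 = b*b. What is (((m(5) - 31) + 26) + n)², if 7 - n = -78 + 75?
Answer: 729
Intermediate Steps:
m(b) = -3 + b² (m(b) = -3 + b*b = -3 + b²)
n = 10 (n = 7 - (-78 + 75) = 7 - 1*(-3) = 7 + 3 = 10)
(((m(5) - 31) + 26) + n)² = ((((-3 + 5²) - 31) + 26) + 10)² = ((((-3 + 25) - 31) + 26) + 10)² = (((22 - 31) + 26) + 10)² = ((-9 + 26) + 10)² = (17 + 10)² = 27² = 729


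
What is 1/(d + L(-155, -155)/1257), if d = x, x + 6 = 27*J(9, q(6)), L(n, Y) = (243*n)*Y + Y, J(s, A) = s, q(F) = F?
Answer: 1257/6135829 ≈ 0.00020486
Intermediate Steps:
L(n, Y) = Y + 243*Y*n (L(n, Y) = 243*Y*n + Y = Y + 243*Y*n)
x = 237 (x = -6 + 27*9 = -6 + 243 = 237)
d = 237
1/(d + L(-155, -155)/1257) = 1/(237 - 155*(1 + 243*(-155))/1257) = 1/(237 - 155*(1 - 37665)*(1/1257)) = 1/(237 - 155*(-37664)*(1/1257)) = 1/(237 + 5837920*(1/1257)) = 1/(237 + 5837920/1257) = 1/(6135829/1257) = 1257/6135829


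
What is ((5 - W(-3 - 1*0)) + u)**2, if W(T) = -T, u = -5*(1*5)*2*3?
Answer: 21904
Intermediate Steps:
u = -150 (u = -5*5*2*3 = -50*3 = -5*30 = -150)
((5 - W(-3 - 1*0)) + u)**2 = ((5 - (-1)*(-3 - 1*0)) - 150)**2 = ((5 - (-1)*(-3 + 0)) - 150)**2 = ((5 - (-1)*(-3)) - 150)**2 = ((5 - 1*3) - 150)**2 = ((5 - 3) - 150)**2 = (2 - 150)**2 = (-148)**2 = 21904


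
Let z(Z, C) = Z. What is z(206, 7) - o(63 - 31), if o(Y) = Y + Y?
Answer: 142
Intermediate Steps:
o(Y) = 2*Y
z(206, 7) - o(63 - 31) = 206 - 2*(63 - 31) = 206 - 2*32 = 206 - 1*64 = 206 - 64 = 142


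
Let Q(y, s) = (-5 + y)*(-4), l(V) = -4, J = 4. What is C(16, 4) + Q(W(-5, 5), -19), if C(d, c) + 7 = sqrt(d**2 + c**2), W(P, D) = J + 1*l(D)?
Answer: 13 + 4*sqrt(17) ≈ 29.492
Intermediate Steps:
W(P, D) = 0 (W(P, D) = 4 + 1*(-4) = 4 - 4 = 0)
Q(y, s) = 20 - 4*y
C(d, c) = -7 + sqrt(c**2 + d**2) (C(d, c) = -7 + sqrt(d**2 + c**2) = -7 + sqrt(c**2 + d**2))
C(16, 4) + Q(W(-5, 5), -19) = (-7 + sqrt(4**2 + 16**2)) + (20 - 4*0) = (-7 + sqrt(16 + 256)) + (20 + 0) = (-7 + sqrt(272)) + 20 = (-7 + 4*sqrt(17)) + 20 = 13 + 4*sqrt(17)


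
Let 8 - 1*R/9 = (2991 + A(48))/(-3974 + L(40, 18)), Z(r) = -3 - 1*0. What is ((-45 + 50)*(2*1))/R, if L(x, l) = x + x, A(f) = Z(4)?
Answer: 649/5121 ≈ 0.12673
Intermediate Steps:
Z(r) = -3 (Z(r) = -3 + 0 = -3)
A(f) = -3
L(x, l) = 2*x
R = 51210/649 (R = 72 - 9*(2991 - 3)/(-3974 + 2*40) = 72 - 26892/(-3974 + 80) = 72 - 26892/(-3894) = 72 - 26892*(-1)/3894 = 72 - 9*(-498/649) = 72 + 4482/649 = 51210/649 ≈ 78.906)
((-45 + 50)*(2*1))/R = ((-45 + 50)*(2*1))/(51210/649) = (5*2)*(649/51210) = 10*(649/51210) = 649/5121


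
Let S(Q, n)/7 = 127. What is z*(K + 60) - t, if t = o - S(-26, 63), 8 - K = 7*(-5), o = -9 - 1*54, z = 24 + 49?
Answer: 8471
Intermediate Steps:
z = 73
S(Q, n) = 889 (S(Q, n) = 7*127 = 889)
o = -63 (o = -9 - 54 = -63)
K = 43 (K = 8 - 7*(-5) = 8 - 1*(-35) = 8 + 35 = 43)
t = -952 (t = -63 - 1*889 = -63 - 889 = -952)
z*(K + 60) - t = 73*(43 + 60) - 1*(-952) = 73*103 + 952 = 7519 + 952 = 8471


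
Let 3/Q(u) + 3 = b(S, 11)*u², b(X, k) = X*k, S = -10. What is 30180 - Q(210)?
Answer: 48801090181/1617001 ≈ 30180.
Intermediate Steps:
Q(u) = 3/(-3 - 110*u²) (Q(u) = 3/(-3 + (-10*11)*u²) = 3/(-3 - 110*u²))
30180 - Q(210) = 30180 - (-3)/(3 + 110*210²) = 30180 - (-3)/(3 + 110*44100) = 30180 - (-3)/(3 + 4851000) = 30180 - (-3)/4851003 = 30180 - 1*(-1/1617001) = 30180 + 1/1617001 = 48801090181/1617001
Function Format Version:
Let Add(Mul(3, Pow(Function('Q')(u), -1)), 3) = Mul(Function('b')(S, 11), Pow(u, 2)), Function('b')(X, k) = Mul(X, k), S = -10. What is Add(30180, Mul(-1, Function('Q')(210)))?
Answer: Rational(48801090181, 1617001) ≈ 30180.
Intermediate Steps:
Function('Q')(u) = Mul(3, Pow(Add(-3, Mul(-110, Pow(u, 2))), -1)) (Function('Q')(u) = Mul(3, Pow(Add(-3, Mul(Mul(-10, 11), Pow(u, 2))), -1)) = Mul(3, Pow(Add(-3, Mul(-110, Pow(u, 2))), -1)))
Add(30180, Mul(-1, Function('Q')(210))) = Add(30180, Mul(-1, Mul(-3, Pow(Add(3, Mul(110, Pow(210, 2))), -1)))) = Add(30180, Mul(-1, Mul(-3, Pow(Add(3, Mul(110, 44100)), -1)))) = Add(30180, Mul(-1, Mul(-3, Pow(Add(3, 4851000), -1)))) = Add(30180, Mul(-1, Mul(-3, Pow(4851003, -1)))) = Add(30180, Mul(-1, Mul(-3, Rational(1, 4851003)))) = Add(30180, Mul(-1, Rational(-1, 1617001))) = Add(30180, Rational(1, 1617001)) = Rational(48801090181, 1617001)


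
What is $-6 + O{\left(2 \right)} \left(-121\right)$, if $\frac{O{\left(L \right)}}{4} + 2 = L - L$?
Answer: $962$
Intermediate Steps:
$O{\left(L \right)} = -8$ ($O{\left(L \right)} = -8 + 4 \left(L - L\right) = -8 + 4 \cdot 0 = -8 + 0 = -8$)
$-6 + O{\left(2 \right)} \left(-121\right) = -6 - -968 = -6 + 968 = 962$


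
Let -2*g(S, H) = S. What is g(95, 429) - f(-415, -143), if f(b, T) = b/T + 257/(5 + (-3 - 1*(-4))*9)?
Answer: -68828/1001 ≈ -68.759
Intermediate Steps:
g(S, H) = -S/2
f(b, T) = 257/14 + b/T (f(b, T) = b/T + 257/(5 + (-3 + 4)*9) = b/T + 257/(5 + 1*9) = b/T + 257/(5 + 9) = b/T + 257/14 = 257/14 + b/T)
g(95, 429) - f(-415, -143) = -½*95 - (257/14 - 415/(-143)) = -95/2 - (257/14 - 415*(-1/143)) = -95/2 - (257/14 + 415/143) = -95/2 - 1*42561/2002 = -95/2 - 42561/2002 = -68828/1001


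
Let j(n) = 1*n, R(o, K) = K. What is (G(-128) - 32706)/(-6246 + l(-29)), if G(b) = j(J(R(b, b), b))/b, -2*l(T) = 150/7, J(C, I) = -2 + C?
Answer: 14651833/2803008 ≈ 5.2272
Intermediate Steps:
j(n) = n
l(T) = -75/7
G(b) = (-2 + b)/b
(G(-128) - 32706)/(-6246 + l(-29)) = ((-2 - 128)/(-128) - 32706)/(-6246 - 75/7) = (-1/128*(-130) - 32706)/(-43797/7) = (65/64 - 32706)*(-7/43797) = -2093119/64*(-7/43797) = 14651833/2803008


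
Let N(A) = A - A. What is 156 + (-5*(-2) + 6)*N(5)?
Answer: 156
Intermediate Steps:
N(A) = 0
156 + (-5*(-2) + 6)*N(5) = 156 + (-5*(-2) + 6)*0 = 156 + (10 + 6)*0 = 156 + 16*0 = 156 + 0 = 156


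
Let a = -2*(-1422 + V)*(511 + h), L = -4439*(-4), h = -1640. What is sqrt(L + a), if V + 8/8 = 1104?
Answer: I*sqrt(702546) ≈ 838.18*I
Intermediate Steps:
V = 1103 (V = -1 + 1104 = 1103)
L = 17756
a = -720302 (a = -2*(-1422 + 1103)*(511 - 1640) = -(-638)*(-1129) = -2*360151 = -720302)
sqrt(L + a) = sqrt(17756 - 720302) = sqrt(-702546) = I*sqrt(702546)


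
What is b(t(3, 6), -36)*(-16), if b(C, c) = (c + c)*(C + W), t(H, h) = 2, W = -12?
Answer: -11520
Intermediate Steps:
b(C, c) = 2*c*(-12 + C) (b(C, c) = (c + c)*(C - 12) = (2*c)*(-12 + C) = 2*c*(-12 + C))
b(t(3, 6), -36)*(-16) = (2*(-36)*(-12 + 2))*(-16) = (2*(-36)*(-10))*(-16) = 720*(-16) = -11520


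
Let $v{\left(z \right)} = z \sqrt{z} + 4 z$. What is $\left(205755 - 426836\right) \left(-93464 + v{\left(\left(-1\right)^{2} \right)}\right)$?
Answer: $20662009179$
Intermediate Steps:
$v{\left(z \right)} = z^{\frac{3}{2}} + 4 z$
$\left(205755 - 426836\right) \left(-93464 + v{\left(\left(-1\right)^{2} \right)}\right) = \left(205755 - 426836\right) \left(-93464 + \left(\left(\left(-1\right)^{2}\right)^{\frac{3}{2}} + 4 \left(-1\right)^{2}\right)\right) = - 221081 \left(-93464 + \left(1^{\frac{3}{2}} + 4 \cdot 1\right)\right) = - 221081 \left(-93464 + \left(1 + 4\right)\right) = - 221081 \left(-93464 + 5\right) = \left(-221081\right) \left(-93459\right) = 20662009179$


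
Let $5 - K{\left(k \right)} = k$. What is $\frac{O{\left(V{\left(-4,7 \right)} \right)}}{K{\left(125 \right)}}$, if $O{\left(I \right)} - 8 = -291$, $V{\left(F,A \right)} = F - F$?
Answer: $\frac{283}{120} \approx 2.3583$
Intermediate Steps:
$K{\left(k \right)} = 5 - k$
$V{\left(F,A \right)} = 0$
$O{\left(I \right)} = -283$ ($O{\left(I \right)} = 8 - 291 = -283$)
$\frac{O{\left(V{\left(-4,7 \right)} \right)}}{K{\left(125 \right)}} = - \frac{283}{5 - 125} = - \frac{283}{-120} = \left(-283\right) \left(- \frac{1}{120}\right) = \frac{283}{120}$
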